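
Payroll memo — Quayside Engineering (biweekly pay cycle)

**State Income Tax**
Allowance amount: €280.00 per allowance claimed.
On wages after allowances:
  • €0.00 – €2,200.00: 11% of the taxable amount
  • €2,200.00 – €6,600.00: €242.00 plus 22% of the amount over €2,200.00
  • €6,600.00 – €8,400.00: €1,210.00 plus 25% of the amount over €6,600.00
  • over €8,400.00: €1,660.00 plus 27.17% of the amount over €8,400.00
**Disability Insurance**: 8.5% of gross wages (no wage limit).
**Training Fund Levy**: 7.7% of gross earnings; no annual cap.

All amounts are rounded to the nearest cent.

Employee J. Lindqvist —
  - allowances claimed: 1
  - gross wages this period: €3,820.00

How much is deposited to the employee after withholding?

€2,664.36

State Income Tax: taxable = €3,820.00 − 1×€280.00 = €3,540.00
  €242.00 + 22% × (€3,540.00 − €2,200.00) = €242.00 + 22% × €1,340.00 = €536.80
Disability Insurance: 8.5% × €3,820.00 = €324.70
Training Fund Levy: 7.7% × €3,820.00 = €294.14
Total withheld: €536.80 + €324.70 + €294.14 = €1,155.64
Net pay: €3,820.00 − €1,155.64 = €2,664.36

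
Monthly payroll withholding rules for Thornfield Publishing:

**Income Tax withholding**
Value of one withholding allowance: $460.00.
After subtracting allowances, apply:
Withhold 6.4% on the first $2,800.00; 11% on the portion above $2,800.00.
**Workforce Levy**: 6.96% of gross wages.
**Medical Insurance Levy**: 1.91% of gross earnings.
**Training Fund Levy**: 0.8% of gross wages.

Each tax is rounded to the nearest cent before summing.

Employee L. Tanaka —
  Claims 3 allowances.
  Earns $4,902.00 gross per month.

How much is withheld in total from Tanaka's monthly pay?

$732.65

Income Tax: taxable = $4,902.00 − 3×$460.00 = $3,522.00
  $179.20 + 11% × ($3,522.00 − $2,800.00) = $179.20 + 11% × $722.00 = $258.62
Workforce Levy: 6.96% × $4,902.00 = $341.18
Medical Insurance Levy: 1.91% × $4,902.00 = $93.63
Training Fund Levy: 0.8% × $4,902.00 = $39.22
Total: $258.62 + $341.18 + $93.63 + $39.22 = $732.65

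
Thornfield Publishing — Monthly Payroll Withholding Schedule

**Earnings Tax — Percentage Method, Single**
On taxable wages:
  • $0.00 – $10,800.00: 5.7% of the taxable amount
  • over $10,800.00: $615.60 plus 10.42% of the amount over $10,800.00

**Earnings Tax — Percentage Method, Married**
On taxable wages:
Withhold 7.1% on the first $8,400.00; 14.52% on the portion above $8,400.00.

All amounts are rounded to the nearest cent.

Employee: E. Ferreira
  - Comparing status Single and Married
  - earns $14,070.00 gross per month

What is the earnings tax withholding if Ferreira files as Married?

$1,419.68

Earnings Tax (Married): taxable = $14,070.00
  $596.40 + 14.52% × ($14,070.00 − $8,400.00) = $596.40 + 14.52% × $5,670.00 = $1,419.68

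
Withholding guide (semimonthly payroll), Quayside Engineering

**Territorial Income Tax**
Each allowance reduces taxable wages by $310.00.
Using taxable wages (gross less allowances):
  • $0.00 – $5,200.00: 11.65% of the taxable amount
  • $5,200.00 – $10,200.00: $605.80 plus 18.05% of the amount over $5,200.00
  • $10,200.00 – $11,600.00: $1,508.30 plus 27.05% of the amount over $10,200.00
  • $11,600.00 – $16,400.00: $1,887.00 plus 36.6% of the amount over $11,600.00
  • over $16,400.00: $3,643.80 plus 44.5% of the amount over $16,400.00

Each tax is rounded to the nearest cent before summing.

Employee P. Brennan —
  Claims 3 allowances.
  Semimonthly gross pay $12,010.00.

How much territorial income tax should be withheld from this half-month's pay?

$1,746.34

Territorial Income Tax: taxable = $12,010.00 − 3×$310.00 = $11,080.00
  $1,508.30 + 27.05% × ($11,080.00 − $10,200.00) = $1,508.30 + 27.05% × $880.00 = $1,746.34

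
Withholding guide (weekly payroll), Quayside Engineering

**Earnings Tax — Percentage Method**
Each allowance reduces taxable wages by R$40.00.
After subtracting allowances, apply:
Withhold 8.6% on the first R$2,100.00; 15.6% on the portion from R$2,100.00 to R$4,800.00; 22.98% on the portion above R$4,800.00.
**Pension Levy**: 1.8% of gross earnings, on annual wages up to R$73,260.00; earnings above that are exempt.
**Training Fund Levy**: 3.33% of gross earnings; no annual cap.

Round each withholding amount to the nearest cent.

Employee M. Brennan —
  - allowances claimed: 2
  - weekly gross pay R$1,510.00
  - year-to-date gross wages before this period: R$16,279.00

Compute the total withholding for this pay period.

Earnings Tax: taxable = R$1,510.00 − 2×R$40.00 = R$1,430.00
  8.6% × R$1,430.00 = R$122.98
Pension Levy: 1.8% × R$1,510.00 = R$27.18
Training Fund Levy: 3.33% × R$1,510.00 = R$50.28
Total: R$122.98 + R$27.18 + R$50.28 = R$200.44

R$200.44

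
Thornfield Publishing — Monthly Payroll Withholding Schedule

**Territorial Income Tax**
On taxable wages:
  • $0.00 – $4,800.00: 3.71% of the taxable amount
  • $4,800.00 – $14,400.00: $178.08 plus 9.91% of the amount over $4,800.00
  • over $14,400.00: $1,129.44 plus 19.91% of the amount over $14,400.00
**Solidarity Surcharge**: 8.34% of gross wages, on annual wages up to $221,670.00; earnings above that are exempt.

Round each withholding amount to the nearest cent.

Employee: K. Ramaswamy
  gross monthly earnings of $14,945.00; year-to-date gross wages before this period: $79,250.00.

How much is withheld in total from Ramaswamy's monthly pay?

$2,484.36

Territorial Income Tax: taxable = $14,945.00
  $1,129.44 + 19.91% × ($14,945.00 − $14,400.00) = $1,129.44 + 19.91% × $545.00 = $1,237.95
Solidarity Surcharge: 8.34% × $14,945.00 = $1,246.41
Total: $1,237.95 + $1,246.41 = $2,484.36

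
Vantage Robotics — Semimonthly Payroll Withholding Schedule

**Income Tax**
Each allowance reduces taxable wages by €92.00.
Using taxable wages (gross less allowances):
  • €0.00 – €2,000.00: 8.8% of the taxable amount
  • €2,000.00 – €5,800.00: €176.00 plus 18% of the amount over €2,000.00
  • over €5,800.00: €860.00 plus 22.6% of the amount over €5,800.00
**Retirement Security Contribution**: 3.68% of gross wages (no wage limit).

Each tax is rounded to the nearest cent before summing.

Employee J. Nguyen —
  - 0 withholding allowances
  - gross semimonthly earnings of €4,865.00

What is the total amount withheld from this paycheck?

Income Tax: taxable = €4,865.00
  €176.00 + 18% × (€4,865.00 − €2,000.00) = €176.00 + 18% × €2,865.00 = €691.70
Retirement Security Contribution: 3.68% × €4,865.00 = €179.03
Total: €691.70 + €179.03 = €870.73

€870.73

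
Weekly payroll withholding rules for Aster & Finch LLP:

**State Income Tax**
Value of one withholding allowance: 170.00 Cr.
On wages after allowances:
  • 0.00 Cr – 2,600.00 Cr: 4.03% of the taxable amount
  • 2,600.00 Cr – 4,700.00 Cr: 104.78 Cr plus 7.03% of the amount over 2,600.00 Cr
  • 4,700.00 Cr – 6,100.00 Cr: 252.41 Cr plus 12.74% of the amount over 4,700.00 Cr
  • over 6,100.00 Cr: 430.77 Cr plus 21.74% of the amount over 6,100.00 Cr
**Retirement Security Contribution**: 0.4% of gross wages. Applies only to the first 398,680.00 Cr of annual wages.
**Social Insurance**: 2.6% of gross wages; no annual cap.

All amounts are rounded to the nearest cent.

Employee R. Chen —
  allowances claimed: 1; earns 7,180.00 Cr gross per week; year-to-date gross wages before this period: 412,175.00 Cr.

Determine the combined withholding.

State Income Tax: taxable = 7,180.00 Cr − 1×170.00 Cr = 7,010.00 Cr
  430.77 Cr + 21.74% × (7,010.00 Cr − 6,100.00 Cr) = 430.77 Cr + 21.74% × 910.00 Cr = 628.60 Cr
Retirement Security Contribution: YTD 412,175.00 Cr ≥ cap 398,680.00 Cr → 0.00 Cr
Social Insurance: 2.6% × 7,180.00 Cr = 186.68 Cr
Total: 628.60 Cr + 0.00 Cr + 186.68 Cr = 815.28 Cr

815.28 Cr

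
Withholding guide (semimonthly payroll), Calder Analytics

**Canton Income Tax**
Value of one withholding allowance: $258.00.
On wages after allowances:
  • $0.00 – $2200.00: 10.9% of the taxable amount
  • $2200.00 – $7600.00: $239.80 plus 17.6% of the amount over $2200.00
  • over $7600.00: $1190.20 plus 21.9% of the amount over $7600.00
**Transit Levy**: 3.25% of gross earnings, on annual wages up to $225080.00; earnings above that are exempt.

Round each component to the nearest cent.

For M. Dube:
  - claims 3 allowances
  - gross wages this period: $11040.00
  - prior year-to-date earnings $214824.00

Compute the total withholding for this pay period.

Canton Income Tax: taxable = $11040.00 − 3×$258.00 = $10266.00
  $1190.20 + 21.9% × ($10266.00 − $7600.00) = $1190.20 + 21.9% × $2666.00 = $1774.05
Transit Levy: cap $225080.00 − YTD $214824.00 = $10256.00 subject; 3.25% × $10256.00 = $333.32
Total: $1774.05 + $333.32 = $2107.37

$2107.37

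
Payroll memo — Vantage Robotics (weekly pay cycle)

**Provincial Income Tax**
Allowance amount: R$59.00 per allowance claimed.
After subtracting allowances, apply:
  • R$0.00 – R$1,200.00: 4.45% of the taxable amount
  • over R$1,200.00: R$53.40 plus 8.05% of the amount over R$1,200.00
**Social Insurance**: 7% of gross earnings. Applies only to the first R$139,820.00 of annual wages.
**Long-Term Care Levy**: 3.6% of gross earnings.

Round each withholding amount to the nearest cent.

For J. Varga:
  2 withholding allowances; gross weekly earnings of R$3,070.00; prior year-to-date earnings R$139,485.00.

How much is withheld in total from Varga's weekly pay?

R$328.41

Provincial Income Tax: taxable = R$3,070.00 − 2×R$59.00 = R$2,952.00
  R$53.40 + 8.05% × (R$2,952.00 − R$1,200.00) = R$53.40 + 8.05% × R$1,752.00 = R$194.44
Social Insurance: cap R$139,820.00 − YTD R$139,485.00 = R$335.00 subject; 7% × R$335.00 = R$23.45
Long-Term Care Levy: 3.6% × R$3,070.00 = R$110.52
Total: R$194.44 + R$23.45 + R$110.52 = R$328.41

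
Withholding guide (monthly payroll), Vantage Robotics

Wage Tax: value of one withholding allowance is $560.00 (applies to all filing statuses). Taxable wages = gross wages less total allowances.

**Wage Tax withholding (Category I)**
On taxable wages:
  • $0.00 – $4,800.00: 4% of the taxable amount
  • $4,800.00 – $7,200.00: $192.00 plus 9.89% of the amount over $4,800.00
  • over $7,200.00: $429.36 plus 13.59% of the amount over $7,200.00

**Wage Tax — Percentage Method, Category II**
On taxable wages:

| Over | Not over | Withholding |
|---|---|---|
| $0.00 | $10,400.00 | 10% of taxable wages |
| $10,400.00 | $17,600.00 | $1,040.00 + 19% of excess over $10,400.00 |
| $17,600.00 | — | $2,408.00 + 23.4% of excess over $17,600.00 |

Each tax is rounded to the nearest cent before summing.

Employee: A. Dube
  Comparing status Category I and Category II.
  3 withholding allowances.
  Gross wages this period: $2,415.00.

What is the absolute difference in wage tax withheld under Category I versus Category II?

$44.10

Wage Tax (Category I): taxable = $2,415.00 − 3×$560.00 = $735.00
  4% × $735.00 = $29.40
Wage Tax (Category II): taxable = $2,415.00 − 3×$560.00 = $735.00
  10% × $735.00 = $73.50
Difference: |$29.40 − $73.50| = $44.10 (higher under Category II)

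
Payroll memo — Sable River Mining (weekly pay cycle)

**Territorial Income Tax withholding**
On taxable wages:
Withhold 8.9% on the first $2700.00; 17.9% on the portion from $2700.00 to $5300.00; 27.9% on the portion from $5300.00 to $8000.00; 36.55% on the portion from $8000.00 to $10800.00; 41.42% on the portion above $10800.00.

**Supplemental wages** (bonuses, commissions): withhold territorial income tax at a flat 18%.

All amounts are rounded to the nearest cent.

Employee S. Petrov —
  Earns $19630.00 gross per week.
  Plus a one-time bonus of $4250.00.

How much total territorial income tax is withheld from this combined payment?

Territorial Income Tax: taxable = $19630.00
  $2482.40 + 41.42% × ($19630.00 − $10800.00) = $2482.40 + 41.42% × $8830.00 = $6139.79
Supplemental (18% flat on bonus): 18% × $4250.00 = $765.00
Total territorial income tax: $6139.79 + $765.00 = $6904.79

$6904.79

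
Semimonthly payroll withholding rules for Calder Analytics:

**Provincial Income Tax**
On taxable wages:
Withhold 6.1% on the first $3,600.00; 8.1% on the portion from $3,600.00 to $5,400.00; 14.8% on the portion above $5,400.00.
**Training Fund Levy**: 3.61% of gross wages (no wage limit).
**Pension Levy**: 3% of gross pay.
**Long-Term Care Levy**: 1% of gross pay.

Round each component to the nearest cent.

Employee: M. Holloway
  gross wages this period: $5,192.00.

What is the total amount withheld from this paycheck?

Provincial Income Tax: taxable = $5,192.00
  $219.60 + 8.1% × ($5,192.00 − $3,600.00) = $219.60 + 8.1% × $1,592.00 = $348.55
Training Fund Levy: 3.61% × $5,192.00 = $187.43
Pension Levy: 3% × $5,192.00 = $155.76
Long-Term Care Levy: 1% × $5,192.00 = $51.92
Total: $348.55 + $187.43 + $155.76 + $51.92 = $743.66

$743.66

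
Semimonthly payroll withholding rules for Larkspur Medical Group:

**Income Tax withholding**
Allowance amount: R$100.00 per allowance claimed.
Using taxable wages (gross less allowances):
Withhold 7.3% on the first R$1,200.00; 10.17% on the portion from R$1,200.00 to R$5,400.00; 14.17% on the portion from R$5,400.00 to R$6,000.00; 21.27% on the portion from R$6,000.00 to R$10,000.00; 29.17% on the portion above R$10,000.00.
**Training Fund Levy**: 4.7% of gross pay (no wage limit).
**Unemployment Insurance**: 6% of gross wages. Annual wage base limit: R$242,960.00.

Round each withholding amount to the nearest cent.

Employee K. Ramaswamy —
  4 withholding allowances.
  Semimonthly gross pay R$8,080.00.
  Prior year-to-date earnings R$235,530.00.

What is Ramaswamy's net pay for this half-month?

R$6,297.34

Income Tax: taxable = R$8,080.00 − 4×R$100.00 = R$7,680.00
  R$599.76 + 21.27% × (R$7,680.00 − R$6,000.00) = R$599.76 + 21.27% × R$1,680.00 = R$957.10
Training Fund Levy: 4.7% × R$8,080.00 = R$379.76
Unemployment Insurance: cap R$242,960.00 − YTD R$235,530.00 = R$7,430.00 subject; 6% × R$7,430.00 = R$445.80
Total withheld: R$957.10 + R$379.76 + R$445.80 = R$1,782.66
Net pay: R$8,080.00 − R$1,782.66 = R$6,297.34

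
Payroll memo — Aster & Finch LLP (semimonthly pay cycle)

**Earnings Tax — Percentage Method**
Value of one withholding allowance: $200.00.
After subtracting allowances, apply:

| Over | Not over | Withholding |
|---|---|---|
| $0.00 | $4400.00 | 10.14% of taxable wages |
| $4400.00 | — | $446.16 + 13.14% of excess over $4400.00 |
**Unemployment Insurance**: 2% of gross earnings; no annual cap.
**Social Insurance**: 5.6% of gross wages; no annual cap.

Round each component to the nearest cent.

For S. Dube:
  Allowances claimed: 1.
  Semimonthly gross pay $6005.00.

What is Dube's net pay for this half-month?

Earnings Tax: taxable = $6005.00 − 1×$200.00 = $5805.00
  $446.16 + 13.14% × ($5805.00 − $4400.00) = $446.16 + 13.14% × $1405.00 = $630.78
Unemployment Insurance: 2% × $6005.00 = $120.10
Social Insurance: 5.6% × $6005.00 = $336.28
Total withheld: $630.78 + $120.10 + $336.28 = $1087.16
Net pay: $6005.00 − $1087.16 = $4917.84

$4917.84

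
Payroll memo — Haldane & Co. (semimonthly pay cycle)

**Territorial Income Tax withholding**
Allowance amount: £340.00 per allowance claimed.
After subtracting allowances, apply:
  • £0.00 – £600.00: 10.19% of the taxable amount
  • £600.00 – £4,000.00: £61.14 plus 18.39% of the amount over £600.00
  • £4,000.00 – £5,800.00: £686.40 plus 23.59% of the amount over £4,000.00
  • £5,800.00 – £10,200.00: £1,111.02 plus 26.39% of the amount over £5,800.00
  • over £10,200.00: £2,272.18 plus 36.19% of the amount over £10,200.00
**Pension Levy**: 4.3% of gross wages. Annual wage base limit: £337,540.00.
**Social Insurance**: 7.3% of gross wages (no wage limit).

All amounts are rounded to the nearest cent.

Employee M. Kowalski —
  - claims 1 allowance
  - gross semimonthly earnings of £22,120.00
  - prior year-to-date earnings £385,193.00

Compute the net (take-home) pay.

£14,042.26

Territorial Income Tax: taxable = £22,120.00 − 1×£340.00 = £21,780.00
  £2,272.18 + 36.19% × (£21,780.00 − £10,200.00) = £2,272.18 + 36.19% × £11,580.00 = £6,462.98
Pension Levy: YTD £385,193.00 ≥ cap £337,540.00 → £0.00
Social Insurance: 7.3% × £22,120.00 = £1,614.76
Total withheld: £6,462.98 + £0.00 + £1,614.76 = £8,077.74
Net pay: £22,120.00 − £8,077.74 = £14,042.26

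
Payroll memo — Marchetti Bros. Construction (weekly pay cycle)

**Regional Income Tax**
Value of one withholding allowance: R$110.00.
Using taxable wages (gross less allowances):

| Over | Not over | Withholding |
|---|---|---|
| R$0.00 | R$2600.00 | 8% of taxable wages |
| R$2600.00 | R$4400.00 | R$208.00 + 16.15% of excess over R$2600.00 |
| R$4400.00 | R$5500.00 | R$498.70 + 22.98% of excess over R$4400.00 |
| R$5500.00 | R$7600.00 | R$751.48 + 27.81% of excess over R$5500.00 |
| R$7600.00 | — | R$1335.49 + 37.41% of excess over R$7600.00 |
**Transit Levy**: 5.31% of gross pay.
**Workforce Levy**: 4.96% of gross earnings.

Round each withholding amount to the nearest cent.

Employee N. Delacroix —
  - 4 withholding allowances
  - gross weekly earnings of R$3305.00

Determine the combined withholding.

R$590.23

Regional Income Tax: taxable = R$3305.00 − 4×R$110.00 = R$2865.00
  R$208.00 + 16.15% × (R$2865.00 − R$2600.00) = R$208.00 + 16.15% × R$265.00 = R$250.80
Transit Levy: 5.31% × R$3305.00 = R$175.50
Workforce Levy: 4.96% × R$3305.00 = R$163.93
Total: R$250.80 + R$175.50 + R$163.93 = R$590.23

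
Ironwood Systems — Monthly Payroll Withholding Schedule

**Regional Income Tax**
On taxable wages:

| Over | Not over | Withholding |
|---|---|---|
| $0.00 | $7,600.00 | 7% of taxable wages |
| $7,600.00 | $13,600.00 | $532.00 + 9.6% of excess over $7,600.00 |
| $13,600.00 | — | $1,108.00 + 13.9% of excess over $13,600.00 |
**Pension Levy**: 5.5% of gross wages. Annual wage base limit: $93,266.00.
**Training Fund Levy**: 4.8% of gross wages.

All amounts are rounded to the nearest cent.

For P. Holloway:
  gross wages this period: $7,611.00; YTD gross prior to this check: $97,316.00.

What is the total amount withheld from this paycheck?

$898.39

Regional Income Tax: taxable = $7,611.00
  $532.00 + 9.6% × ($7,611.00 − $7,600.00) = $532.00 + 9.6% × $11.00 = $533.06
Pension Levy: YTD $97,316.00 ≥ cap $93,266.00 → $0.00
Training Fund Levy: 4.8% × $7,611.00 = $365.33
Total: $533.06 + $0.00 + $365.33 = $898.39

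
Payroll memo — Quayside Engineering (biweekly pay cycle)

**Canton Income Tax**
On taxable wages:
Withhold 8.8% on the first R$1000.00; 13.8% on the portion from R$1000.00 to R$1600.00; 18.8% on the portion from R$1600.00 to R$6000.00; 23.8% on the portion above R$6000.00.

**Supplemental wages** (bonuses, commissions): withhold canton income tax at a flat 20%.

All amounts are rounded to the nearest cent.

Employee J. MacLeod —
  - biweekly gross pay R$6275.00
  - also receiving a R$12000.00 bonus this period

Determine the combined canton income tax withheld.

Canton Income Tax: taxable = R$6275.00
  R$998.00 + 23.8% × (R$6275.00 − R$6000.00) = R$998.00 + 23.8% × R$275.00 = R$1063.45
Supplemental (20% flat on bonus): 20% × R$12000.00 = R$2400.00
Total canton income tax: R$1063.45 + R$2400.00 = R$3463.45

R$3463.45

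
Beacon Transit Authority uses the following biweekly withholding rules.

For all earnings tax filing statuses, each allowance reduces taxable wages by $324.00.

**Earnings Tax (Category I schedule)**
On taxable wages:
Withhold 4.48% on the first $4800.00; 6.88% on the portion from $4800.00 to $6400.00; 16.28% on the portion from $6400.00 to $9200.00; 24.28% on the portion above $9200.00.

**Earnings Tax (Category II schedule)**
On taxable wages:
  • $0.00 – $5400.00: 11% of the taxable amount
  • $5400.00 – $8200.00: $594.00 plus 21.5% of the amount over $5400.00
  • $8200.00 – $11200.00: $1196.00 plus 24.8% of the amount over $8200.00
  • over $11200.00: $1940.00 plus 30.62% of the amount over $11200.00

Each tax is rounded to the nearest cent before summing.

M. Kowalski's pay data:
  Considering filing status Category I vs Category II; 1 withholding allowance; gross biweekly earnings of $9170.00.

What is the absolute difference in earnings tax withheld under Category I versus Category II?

$632.88

Earnings Tax (Category I): taxable = $9170.00 − 1×$324.00 = $8846.00
  $325.12 + 16.28% × ($8846.00 − $6400.00) = $325.12 + 16.28% × $2446.00 = $723.33
Earnings Tax (Category II): taxable = $9170.00 − 1×$324.00 = $8846.00
  $1196.00 + 24.8% × ($8846.00 − $8200.00) = $1196.00 + 24.8% × $646.00 = $1356.21
Difference: |$723.33 − $1356.21| = $632.88 (higher under Category II)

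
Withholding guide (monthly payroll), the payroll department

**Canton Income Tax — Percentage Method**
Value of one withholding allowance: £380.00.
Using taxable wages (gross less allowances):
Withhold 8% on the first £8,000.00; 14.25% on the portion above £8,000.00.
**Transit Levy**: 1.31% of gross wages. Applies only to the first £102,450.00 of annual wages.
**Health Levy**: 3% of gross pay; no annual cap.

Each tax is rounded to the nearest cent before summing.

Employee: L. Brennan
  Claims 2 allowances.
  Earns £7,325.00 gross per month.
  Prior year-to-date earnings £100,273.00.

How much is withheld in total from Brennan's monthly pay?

£773.47

Canton Income Tax: taxable = £7,325.00 − 2×£380.00 = £6,565.00
  8% × £6,565.00 = £525.20
Transit Levy: cap £102,450.00 − YTD £100,273.00 = £2,177.00 subject; 1.31% × £2,177.00 = £28.52
Health Levy: 3% × £7,325.00 = £219.75
Total: £525.20 + £28.52 + £219.75 = £773.47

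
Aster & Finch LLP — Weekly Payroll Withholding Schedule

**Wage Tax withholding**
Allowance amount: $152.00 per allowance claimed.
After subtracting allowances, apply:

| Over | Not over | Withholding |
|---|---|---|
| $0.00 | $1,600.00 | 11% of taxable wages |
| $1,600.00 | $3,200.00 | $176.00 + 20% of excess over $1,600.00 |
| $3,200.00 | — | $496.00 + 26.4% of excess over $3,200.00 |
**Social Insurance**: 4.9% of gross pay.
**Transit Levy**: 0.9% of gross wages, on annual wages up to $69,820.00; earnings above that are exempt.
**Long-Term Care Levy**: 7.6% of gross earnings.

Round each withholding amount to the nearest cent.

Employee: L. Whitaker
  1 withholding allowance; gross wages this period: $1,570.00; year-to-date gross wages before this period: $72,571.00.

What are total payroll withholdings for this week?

Wage Tax: taxable = $1,570.00 − 1×$152.00 = $1,418.00
  11% × $1,418.00 = $155.98
Social Insurance: 4.9% × $1,570.00 = $76.93
Transit Levy: YTD $72,571.00 ≥ cap $69,820.00 → $0.00
Long-Term Care Levy: 7.6% × $1,570.00 = $119.32
Total: $155.98 + $76.93 + $0.00 + $119.32 = $352.23

$352.23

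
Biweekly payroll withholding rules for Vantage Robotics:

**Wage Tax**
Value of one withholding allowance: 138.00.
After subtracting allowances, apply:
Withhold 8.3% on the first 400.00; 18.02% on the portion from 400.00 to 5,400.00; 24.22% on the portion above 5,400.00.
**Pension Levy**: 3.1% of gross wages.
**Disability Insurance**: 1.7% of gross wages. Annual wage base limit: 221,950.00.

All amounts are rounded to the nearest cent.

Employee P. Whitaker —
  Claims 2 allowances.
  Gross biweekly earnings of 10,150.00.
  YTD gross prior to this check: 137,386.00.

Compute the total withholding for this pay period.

Wage Tax: taxable = 10,150.00 − 2×138.00 = 9,874.00
  934.20 + 24.22% × (9,874.00 − 5,400.00) = 934.20 + 24.22% × 4,474.00 = 2,017.80
Pension Levy: 3.1% × 10,150.00 = 314.65
Disability Insurance: 1.7% × 10,150.00 = 172.55
Total: 2,017.80 + 314.65 + 172.55 = 2,505.00

2,505.00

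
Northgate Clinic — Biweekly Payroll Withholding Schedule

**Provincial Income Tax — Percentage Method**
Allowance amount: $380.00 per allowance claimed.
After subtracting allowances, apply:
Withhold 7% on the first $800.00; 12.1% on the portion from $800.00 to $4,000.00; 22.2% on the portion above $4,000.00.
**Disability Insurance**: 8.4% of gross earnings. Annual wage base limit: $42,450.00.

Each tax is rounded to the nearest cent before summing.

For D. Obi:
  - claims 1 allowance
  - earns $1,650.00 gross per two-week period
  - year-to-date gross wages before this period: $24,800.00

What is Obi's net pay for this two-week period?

Provincial Income Tax: taxable = $1,650.00 − 1×$380.00 = $1,270.00
  $56.00 + 12.1% × ($1,270.00 − $800.00) = $56.00 + 12.1% × $470.00 = $112.87
Disability Insurance: 8.4% × $1,650.00 = $138.60
Total withheld: $112.87 + $138.60 = $251.47
Net pay: $1,650.00 − $251.47 = $1,398.53

$1,398.53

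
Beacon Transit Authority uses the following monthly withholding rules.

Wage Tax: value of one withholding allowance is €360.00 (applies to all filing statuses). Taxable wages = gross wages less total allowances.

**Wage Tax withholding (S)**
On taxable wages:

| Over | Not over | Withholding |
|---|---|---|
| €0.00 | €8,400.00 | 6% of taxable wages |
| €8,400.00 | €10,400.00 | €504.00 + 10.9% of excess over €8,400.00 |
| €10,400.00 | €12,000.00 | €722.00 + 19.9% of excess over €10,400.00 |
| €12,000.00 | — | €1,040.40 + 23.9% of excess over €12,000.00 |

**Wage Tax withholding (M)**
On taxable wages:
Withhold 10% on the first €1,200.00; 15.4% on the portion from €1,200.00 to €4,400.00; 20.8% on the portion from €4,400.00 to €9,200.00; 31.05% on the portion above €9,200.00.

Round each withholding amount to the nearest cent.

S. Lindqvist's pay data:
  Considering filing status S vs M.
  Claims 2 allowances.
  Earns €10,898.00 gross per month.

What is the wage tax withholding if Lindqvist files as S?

€697.80

Wage Tax (S): taxable = €10,898.00 − 2×€360.00 = €10,178.00
  €504.00 + 10.9% × (€10,178.00 − €8,400.00) = €504.00 + 10.9% × €1,778.00 = €697.80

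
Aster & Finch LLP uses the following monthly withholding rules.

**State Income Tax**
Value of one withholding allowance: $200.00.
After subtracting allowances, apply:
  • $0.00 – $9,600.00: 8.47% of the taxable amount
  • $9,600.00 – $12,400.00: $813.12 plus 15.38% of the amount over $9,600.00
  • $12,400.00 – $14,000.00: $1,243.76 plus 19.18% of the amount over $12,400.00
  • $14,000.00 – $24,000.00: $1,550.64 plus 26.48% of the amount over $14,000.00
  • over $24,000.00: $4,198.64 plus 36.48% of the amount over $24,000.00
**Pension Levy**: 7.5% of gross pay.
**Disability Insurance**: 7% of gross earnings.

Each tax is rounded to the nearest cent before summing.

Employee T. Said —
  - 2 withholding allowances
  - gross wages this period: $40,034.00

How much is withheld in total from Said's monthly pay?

$15,706.85

State Income Tax: taxable = $40,034.00 − 2×$200.00 = $39,634.00
  $4,198.64 + 36.48% × ($39,634.00 − $24,000.00) = $4,198.64 + 36.48% × $15,634.00 = $9,901.92
Pension Levy: 7.5% × $40,034.00 = $3,002.55
Disability Insurance: 7% × $40,034.00 = $2,802.38
Total: $9,901.92 + $3,002.55 + $2,802.38 = $15,706.85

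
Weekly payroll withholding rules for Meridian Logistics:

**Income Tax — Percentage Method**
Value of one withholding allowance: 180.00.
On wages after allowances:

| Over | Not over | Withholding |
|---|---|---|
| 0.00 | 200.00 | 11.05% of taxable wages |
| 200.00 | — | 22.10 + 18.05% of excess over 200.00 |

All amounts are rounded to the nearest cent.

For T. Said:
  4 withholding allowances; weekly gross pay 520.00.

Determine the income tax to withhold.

0.00

Income Tax: taxable = 520.00 − 4×180.00 = -200.00
  Taxable ≤ 0 → 0.00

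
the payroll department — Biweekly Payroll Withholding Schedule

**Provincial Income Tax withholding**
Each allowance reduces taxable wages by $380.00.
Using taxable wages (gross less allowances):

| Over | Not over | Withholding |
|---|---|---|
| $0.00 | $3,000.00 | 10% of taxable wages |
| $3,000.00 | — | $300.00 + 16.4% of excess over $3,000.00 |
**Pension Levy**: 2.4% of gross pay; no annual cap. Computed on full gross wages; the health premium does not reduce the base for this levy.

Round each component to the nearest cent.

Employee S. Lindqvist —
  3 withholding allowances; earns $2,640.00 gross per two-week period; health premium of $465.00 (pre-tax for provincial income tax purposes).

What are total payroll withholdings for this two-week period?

$166.86

Provincial Income Tax: taxable = $2,640.00 − $465.00 − 3×$380.00 = $1,035.00
  10% × $1,035.00 = $103.50
Pension Levy: 2.4% × $2,640.00 = $63.36
Total: $103.50 + $63.36 = $166.86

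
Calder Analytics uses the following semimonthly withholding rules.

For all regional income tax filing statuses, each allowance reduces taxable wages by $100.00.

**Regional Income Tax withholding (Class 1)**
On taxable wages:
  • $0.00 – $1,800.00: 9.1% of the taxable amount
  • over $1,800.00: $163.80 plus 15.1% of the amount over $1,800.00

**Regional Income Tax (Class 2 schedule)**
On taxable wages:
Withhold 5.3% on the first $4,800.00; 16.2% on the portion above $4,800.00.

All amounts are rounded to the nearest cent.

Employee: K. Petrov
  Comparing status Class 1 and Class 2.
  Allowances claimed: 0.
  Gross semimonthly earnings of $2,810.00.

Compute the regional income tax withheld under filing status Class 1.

Regional Income Tax (Class 1): taxable = $2,810.00
  $163.80 + 15.1% × ($2,810.00 − $1,800.00) = $163.80 + 15.1% × $1,010.00 = $316.31

$316.31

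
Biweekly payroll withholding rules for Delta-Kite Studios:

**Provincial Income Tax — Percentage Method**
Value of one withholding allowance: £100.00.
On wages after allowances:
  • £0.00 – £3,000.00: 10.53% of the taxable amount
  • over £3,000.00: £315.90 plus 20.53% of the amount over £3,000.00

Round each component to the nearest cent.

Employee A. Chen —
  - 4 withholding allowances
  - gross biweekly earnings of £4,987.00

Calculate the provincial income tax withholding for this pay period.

Provincial Income Tax: taxable = £4,987.00 − 4×£100.00 = £4,587.00
  £315.90 + 20.53% × (£4,587.00 − £3,000.00) = £315.90 + 20.53% × £1,587.00 = £641.71

£641.71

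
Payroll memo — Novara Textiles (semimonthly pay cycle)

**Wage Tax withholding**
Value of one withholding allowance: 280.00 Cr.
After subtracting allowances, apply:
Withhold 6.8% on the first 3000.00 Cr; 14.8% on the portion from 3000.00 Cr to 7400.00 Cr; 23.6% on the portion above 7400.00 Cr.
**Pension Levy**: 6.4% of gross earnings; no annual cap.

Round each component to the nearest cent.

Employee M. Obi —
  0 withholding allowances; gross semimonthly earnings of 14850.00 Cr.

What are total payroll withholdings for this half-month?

3563.80 Cr

Wage Tax: taxable = 14850.00 Cr
  855.20 Cr + 23.6% × (14850.00 Cr − 7400.00 Cr) = 855.20 Cr + 23.6% × 7450.00 Cr = 2613.40 Cr
Pension Levy: 6.4% × 14850.00 Cr = 950.40 Cr
Total: 2613.40 Cr + 950.40 Cr = 3563.80 Cr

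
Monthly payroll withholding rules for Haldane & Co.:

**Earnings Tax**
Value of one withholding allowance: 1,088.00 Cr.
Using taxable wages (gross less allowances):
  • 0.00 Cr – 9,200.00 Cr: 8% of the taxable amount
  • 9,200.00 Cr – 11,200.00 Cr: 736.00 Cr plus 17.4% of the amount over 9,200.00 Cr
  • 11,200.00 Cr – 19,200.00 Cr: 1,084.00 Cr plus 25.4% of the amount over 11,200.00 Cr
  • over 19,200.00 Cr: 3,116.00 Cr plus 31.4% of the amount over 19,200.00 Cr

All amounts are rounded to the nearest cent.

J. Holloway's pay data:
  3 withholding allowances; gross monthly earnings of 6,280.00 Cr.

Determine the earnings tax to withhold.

Earnings Tax: taxable = 6,280.00 Cr − 3×1,088.00 Cr = 3,016.00 Cr
  8% × 3,016.00 Cr = 241.28 Cr

241.28 Cr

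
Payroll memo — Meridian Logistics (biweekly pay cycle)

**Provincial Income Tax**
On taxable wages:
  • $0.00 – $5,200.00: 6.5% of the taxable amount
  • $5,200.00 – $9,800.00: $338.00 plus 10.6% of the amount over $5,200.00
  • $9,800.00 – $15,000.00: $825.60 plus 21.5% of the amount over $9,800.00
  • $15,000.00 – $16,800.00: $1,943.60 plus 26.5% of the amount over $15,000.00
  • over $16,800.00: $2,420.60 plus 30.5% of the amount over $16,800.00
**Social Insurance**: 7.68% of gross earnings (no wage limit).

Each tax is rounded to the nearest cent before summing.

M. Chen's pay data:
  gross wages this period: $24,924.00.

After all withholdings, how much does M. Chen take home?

$18,111.42

Provincial Income Tax: taxable = $24,924.00
  $2,420.60 + 30.5% × ($24,924.00 − $16,800.00) = $2,420.60 + 30.5% × $8,124.00 = $4,898.42
Social Insurance: 7.68% × $24,924.00 = $1,914.16
Total withheld: $4,898.42 + $1,914.16 = $6,812.58
Net pay: $24,924.00 − $6,812.58 = $18,111.42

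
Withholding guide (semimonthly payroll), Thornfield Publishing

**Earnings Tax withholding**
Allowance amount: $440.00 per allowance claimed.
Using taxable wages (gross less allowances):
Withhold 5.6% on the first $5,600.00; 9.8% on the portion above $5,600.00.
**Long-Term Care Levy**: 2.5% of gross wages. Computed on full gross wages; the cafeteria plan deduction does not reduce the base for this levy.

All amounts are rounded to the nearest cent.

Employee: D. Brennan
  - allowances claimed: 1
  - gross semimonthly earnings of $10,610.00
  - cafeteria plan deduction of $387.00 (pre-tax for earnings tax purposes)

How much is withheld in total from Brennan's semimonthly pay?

$988.78

Earnings Tax: taxable = $10,610.00 − $387.00 − 1×$440.00 = $9,783.00
  $313.60 + 9.8% × ($9,783.00 − $5,600.00) = $313.60 + 9.8% × $4,183.00 = $723.53
Long-Term Care Levy: 2.5% × $10,610.00 = $265.25
Total: $723.53 + $265.25 = $988.78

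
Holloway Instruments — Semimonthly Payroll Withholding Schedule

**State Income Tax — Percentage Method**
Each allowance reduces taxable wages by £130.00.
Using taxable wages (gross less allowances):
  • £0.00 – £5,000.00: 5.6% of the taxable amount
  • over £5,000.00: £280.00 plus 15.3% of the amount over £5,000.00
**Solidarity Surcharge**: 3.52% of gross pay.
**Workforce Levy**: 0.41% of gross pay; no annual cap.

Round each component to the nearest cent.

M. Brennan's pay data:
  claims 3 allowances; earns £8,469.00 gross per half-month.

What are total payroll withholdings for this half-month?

£1,083.92

State Income Tax: taxable = £8,469.00 − 3×£130.00 = £8,079.00
  £280.00 + 15.3% × (£8,079.00 − £5,000.00) = £280.00 + 15.3% × £3,079.00 = £751.09
Solidarity Surcharge: 3.52% × £8,469.00 = £298.11
Workforce Levy: 0.41% × £8,469.00 = £34.72
Total: £751.09 + £298.11 + £34.72 = £1,083.92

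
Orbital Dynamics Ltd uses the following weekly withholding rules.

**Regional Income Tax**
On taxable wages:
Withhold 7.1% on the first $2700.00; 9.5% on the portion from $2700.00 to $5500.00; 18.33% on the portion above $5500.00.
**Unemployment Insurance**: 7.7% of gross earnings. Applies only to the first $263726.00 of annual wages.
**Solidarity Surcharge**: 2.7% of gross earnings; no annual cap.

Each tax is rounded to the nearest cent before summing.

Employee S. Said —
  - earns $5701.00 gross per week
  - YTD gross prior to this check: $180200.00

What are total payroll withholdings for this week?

Regional Income Tax: taxable = $5701.00
  $457.70 + 18.33% × ($5701.00 − $5500.00) = $457.70 + 18.33% × $201.00 = $494.54
Unemployment Insurance: 7.7% × $5701.00 = $438.98
Solidarity Surcharge: 2.7% × $5701.00 = $153.93
Total: $494.54 + $438.98 + $153.93 = $1087.45

$1087.45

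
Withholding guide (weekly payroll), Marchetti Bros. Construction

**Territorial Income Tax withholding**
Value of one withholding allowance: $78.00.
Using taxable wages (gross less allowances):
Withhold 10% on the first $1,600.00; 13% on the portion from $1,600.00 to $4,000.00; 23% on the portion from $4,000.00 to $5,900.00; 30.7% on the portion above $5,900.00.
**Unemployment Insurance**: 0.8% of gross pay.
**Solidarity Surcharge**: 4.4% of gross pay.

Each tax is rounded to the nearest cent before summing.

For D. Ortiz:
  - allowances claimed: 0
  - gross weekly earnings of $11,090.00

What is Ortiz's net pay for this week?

$8,010.99

Territorial Income Tax: taxable = $11,090.00
  $909.00 + 30.7% × ($11,090.00 − $5,900.00) = $909.00 + 30.7% × $5,190.00 = $2,502.33
Unemployment Insurance: 0.8% × $11,090.00 = $88.72
Solidarity Surcharge: 4.4% × $11,090.00 = $487.96
Total withheld: $2,502.33 + $88.72 + $487.96 = $3,079.01
Net pay: $11,090.00 − $3,079.01 = $8,010.99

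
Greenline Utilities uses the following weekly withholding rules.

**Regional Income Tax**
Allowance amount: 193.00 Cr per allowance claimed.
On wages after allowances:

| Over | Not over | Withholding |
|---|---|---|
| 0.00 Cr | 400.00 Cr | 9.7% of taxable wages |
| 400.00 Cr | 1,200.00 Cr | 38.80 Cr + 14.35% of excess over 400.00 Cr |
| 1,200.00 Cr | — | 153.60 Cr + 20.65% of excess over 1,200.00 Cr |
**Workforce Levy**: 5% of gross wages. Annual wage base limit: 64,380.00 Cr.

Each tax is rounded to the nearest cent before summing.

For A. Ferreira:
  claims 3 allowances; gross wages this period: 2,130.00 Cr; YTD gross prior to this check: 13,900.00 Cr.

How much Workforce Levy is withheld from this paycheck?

Workforce Levy: 5% × 2,130.00 Cr = 106.50 Cr

106.50 Cr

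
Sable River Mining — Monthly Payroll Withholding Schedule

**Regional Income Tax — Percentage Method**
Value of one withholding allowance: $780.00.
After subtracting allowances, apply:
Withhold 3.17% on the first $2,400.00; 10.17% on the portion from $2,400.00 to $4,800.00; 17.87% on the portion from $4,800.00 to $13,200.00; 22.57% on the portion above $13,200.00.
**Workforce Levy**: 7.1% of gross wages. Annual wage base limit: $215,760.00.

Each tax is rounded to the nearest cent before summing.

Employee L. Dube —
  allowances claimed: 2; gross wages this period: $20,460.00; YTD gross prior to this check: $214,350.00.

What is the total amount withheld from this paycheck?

$3,207.84

Regional Income Tax: taxable = $20,460.00 − 2×$780.00 = $18,900.00
  $1,821.24 + 22.57% × ($18,900.00 − $13,200.00) = $1,821.24 + 22.57% × $5,700.00 = $3,107.73
Workforce Levy: cap $215,760.00 − YTD $214,350.00 = $1,410.00 subject; 7.1% × $1,410.00 = $100.11
Total: $3,107.73 + $100.11 = $3,207.84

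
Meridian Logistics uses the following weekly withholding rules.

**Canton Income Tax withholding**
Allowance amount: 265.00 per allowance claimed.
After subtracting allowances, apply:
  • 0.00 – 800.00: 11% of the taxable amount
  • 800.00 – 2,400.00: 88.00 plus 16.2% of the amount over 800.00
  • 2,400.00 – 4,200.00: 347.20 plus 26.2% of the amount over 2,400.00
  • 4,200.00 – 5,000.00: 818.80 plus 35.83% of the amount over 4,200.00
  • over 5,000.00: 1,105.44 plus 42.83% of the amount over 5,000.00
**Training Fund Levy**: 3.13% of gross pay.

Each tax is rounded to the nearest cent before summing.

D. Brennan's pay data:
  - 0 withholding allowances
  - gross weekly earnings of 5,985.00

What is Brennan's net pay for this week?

4,270.35

Canton Income Tax: taxable = 5,985.00
  1,105.44 + 42.83% × (5,985.00 − 5,000.00) = 1,105.44 + 42.83% × 985.00 = 1,527.32
Training Fund Levy: 3.13% × 5,985.00 = 187.33
Total withheld: 1,527.32 + 187.33 = 1,714.65
Net pay: 5,985.00 − 1,714.65 = 4,270.35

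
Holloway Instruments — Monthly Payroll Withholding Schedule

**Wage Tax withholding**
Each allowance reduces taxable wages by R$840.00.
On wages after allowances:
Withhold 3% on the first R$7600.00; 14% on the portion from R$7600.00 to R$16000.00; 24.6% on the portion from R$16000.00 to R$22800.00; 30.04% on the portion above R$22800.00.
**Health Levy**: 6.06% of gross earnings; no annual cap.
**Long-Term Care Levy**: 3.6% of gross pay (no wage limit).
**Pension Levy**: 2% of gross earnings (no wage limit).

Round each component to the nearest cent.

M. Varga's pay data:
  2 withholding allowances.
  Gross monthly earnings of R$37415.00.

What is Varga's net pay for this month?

R$26089.94

Wage Tax: taxable = R$37415.00 − 2×R$840.00 = R$35735.00
  R$3076.80 + 30.04% × (R$35735.00 − R$22800.00) = R$3076.80 + 30.04% × R$12935.00 = R$6962.47
Health Levy: 6.06% × R$37415.00 = R$2267.35
Long-Term Care Levy: 3.6% × R$37415.00 = R$1346.94
Pension Levy: 2% × R$37415.00 = R$748.30
Total withheld: R$6962.47 + R$2267.35 + R$1346.94 + R$748.30 = R$11325.06
Net pay: R$37415.00 − R$11325.06 = R$26089.94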